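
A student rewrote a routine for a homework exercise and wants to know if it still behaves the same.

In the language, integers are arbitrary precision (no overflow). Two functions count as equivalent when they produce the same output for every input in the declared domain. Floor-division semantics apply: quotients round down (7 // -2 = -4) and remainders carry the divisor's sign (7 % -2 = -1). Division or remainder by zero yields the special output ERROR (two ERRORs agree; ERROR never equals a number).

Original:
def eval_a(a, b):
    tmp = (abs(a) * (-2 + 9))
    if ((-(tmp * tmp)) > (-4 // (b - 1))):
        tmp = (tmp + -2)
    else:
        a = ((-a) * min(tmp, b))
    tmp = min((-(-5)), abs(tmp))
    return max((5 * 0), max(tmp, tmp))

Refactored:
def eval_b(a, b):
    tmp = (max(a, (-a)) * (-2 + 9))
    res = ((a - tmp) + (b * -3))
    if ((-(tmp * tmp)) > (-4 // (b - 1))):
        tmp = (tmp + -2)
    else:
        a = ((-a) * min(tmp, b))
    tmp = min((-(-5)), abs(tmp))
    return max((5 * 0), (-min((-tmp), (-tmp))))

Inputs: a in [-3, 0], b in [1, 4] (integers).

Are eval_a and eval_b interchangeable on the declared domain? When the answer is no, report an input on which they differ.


The two are interchangeable: local variable names differ; also arithmetic usage differs; also min/max/abs usage differs; also constant usage differs; also statement counts differ, and every declared input agrees.
One worked example (a=-3, b=3) — eval_a: tmp = 21; ((-(tmp * tmp)) > (-4 // (b - 1))) -> false; a = 9; tmp = 5; return 5; eval_b: tmp = 21; res = -33; ((-(tmp * tmp)) > (-4 // (b - 1))) -> false; a = 9; tmp = 5; return 5; agreement on 5.
Sweeping the whole domain (16 inputs) finds no disagreement.
verdict: equivalent


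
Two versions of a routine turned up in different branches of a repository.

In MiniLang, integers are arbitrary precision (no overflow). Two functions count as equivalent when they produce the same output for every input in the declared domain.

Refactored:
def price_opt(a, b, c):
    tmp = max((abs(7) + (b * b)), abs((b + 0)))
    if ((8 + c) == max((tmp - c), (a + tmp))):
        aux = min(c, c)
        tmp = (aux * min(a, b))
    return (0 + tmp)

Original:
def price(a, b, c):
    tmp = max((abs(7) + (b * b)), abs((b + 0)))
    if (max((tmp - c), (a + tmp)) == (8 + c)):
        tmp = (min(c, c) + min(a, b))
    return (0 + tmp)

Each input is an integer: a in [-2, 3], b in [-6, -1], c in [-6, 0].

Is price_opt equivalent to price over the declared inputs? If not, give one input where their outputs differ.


There is a counterexample at a=-2, b=-1, c=0: -2 on one side, 0 on the other.
price: tmp := 8 | (max((tmp - c), (a + tmp)) == (8 + c)): true | tmp := -2 | result -2
price_opt: tmp := 8 | ((8 + c) == max((tmp - c), (a + tmp))): true | aux := 0 | tmp := 0 | result 0
verdict: not equivalent; witness: a=-2, b=-1, c=0


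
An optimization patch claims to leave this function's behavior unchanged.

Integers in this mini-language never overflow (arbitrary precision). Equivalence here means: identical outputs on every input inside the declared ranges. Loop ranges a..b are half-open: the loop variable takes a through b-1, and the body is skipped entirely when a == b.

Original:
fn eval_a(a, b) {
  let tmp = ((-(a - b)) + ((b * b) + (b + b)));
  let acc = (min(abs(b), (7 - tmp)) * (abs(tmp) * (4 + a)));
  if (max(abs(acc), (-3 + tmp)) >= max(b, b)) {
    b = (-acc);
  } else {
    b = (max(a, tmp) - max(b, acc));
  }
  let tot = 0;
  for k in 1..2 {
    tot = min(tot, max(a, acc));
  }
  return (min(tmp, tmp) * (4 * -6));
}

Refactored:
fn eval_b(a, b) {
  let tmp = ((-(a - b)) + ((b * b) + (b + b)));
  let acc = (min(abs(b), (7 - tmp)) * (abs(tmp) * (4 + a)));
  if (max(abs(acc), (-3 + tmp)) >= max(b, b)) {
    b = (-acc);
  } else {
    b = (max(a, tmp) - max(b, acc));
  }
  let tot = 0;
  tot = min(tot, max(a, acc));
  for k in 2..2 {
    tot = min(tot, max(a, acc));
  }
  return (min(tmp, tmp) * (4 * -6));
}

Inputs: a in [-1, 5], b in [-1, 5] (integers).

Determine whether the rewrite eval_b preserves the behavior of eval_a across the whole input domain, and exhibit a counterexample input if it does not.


Reading the diff, among the changes: loop structure differs; statement counts differ; min/max/abs usage differs.
One worked example (a=0, b=2) — eval_a: tmp = 10; acc = -120; (max(abs(acc), (-3 + tmp)) >= max(b, b)) -> true; b = 120; tot = 0; [k=1]; tot = 0; return -240; eval_b: tmp = 10; acc = -120; (max(abs(acc), (-3 + tmp)) >= max(b, b)) -> true; b = 120; tot = 0; tot = 0; the k loop: no iterations; return -240; agreement on -240.
Sweeping the whole domain (49 inputs) finds no disagreement.
verdict: equivalent


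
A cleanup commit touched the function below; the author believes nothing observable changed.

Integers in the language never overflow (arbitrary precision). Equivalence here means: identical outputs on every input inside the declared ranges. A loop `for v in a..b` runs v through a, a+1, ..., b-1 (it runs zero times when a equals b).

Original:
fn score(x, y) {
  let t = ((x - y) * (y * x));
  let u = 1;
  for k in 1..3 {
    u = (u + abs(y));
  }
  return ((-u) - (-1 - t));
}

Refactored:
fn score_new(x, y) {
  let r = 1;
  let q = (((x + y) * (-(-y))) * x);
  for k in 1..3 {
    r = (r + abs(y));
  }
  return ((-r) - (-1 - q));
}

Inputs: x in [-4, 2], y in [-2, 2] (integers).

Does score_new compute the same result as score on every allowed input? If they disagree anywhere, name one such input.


There is a counterexample at x=-4, y=-2: -20 on one side, -52 on the other.
score: t becomes -16; next u becomes 1; next at k=1:; next u becomes 3; next at k=2:; next u becomes 5; next final value -20
score_new: r becomes 1; next q becomes -48; next at k=1:; next r becomes 3; next at k=2:; next r becomes 5; next final value -52
verdict: not equivalent; witness: x=-4, y=-2


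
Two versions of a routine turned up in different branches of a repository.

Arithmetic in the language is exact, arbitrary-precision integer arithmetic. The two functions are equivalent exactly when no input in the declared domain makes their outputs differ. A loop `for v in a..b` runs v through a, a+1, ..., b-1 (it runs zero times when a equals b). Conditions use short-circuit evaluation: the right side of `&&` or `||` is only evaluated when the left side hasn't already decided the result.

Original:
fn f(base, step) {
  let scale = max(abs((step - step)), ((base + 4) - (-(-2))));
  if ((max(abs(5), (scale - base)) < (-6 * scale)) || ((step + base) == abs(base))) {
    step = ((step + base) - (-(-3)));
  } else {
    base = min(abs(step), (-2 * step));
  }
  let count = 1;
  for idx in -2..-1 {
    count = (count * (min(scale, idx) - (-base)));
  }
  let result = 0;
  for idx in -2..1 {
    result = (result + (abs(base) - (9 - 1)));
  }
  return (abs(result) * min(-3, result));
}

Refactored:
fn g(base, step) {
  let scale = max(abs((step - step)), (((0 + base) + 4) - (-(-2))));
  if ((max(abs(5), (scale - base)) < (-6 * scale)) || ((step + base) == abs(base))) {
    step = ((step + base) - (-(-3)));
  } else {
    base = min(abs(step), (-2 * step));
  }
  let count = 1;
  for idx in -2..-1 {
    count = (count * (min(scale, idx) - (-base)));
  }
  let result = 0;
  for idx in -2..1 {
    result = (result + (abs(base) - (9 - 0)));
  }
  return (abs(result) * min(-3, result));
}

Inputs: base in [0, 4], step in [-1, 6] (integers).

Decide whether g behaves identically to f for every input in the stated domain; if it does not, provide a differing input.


Input base=0, step=-1: -441 from f versus -576 from g.
verdict: not equivalent; witness: base=0, step=-1


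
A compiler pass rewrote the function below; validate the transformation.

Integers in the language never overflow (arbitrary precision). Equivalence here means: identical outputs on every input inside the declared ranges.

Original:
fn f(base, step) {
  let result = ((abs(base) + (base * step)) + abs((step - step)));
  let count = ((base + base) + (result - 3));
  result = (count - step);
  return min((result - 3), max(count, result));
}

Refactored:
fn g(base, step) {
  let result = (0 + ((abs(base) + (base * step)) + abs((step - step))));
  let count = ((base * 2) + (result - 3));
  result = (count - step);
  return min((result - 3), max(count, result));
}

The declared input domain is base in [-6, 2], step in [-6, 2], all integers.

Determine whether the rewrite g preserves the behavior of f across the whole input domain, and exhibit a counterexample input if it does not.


Side by side, the visible changes include: arithmetic usage differs, constant usage differs.
Tracing base=-2, step=-5: f: result=12, then count=5, then result=10, then returns 7 | g: result=12, then count=5, then result=10, then returns 7 — matching result 7.
Every one of the 81 inputs gives matching results.
verdict: equivalent


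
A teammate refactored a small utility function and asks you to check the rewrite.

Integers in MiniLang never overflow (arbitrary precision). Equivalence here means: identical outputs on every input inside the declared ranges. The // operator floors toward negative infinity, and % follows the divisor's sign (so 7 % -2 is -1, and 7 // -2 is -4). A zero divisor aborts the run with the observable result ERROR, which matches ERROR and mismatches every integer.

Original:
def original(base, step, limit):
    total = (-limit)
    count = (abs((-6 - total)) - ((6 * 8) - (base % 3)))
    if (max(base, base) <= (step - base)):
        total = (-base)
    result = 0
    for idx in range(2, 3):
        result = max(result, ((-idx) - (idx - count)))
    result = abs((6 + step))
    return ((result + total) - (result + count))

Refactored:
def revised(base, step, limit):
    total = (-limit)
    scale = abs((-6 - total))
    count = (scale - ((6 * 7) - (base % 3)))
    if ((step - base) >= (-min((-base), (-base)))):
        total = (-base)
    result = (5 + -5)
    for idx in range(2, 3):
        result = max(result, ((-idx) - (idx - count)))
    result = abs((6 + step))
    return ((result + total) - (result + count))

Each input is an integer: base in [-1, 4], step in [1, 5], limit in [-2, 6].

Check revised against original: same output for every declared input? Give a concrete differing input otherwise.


Input base=-1, step=1, limit=-2: 39 from original versus 33 from revised.
verdict: not equivalent; witness: base=-1, step=1, limit=-2


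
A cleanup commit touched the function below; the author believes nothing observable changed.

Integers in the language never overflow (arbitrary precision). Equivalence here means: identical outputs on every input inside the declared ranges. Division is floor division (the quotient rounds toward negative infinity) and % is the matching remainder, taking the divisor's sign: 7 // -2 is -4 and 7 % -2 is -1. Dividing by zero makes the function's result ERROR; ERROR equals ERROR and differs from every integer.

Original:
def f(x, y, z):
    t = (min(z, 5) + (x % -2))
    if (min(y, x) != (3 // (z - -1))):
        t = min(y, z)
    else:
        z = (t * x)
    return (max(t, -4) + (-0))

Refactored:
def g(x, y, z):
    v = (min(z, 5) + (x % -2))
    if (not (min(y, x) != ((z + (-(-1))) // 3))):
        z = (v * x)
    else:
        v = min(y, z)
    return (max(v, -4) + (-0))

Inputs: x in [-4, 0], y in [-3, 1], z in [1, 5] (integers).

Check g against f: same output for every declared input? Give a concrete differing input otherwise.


These are not equivalent — on x=0, y=0, z=1 the outputs split (0 vs 1).
f: t becomes 1; next (min(y, x) != (3 // (z - -1))) evaluates to true; next t becomes 0; next final value 0
g: v becomes 1; next (not (min(y, x) != ((z + (-(-1))) // 3))) evaluates to true; next z becomes 0; next final value 1
verdict: not equivalent; witness: x=0, y=0, z=1


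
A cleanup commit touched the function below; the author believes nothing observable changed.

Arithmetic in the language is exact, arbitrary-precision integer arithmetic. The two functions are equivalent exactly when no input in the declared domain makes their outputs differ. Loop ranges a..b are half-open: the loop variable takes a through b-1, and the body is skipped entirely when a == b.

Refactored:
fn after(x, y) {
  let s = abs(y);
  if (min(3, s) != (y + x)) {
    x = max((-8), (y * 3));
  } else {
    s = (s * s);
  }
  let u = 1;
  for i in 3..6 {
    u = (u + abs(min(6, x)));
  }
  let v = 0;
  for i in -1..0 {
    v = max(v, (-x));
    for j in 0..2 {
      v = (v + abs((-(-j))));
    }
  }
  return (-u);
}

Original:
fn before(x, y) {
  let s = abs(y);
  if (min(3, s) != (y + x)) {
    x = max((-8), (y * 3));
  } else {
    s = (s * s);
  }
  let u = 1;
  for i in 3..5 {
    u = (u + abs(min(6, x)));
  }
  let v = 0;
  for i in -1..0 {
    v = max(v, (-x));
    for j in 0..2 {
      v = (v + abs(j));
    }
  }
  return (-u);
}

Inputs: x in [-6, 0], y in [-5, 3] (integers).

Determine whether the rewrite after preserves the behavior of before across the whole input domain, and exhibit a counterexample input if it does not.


Consider the input x=-6, y=-5.
before: s := 5 | (min(3, s) != (y + x)): true | x := -8 | u := 1 | iter i=3: | u := 9 | iter i=4: | u := 17 | v := 0 | iter i=-1: | v := 8 | iter j=0: | v := 8 | iter j=1: | v := 9 | result -17
after: s := 5 | (min(3, s) != (y + x)): true | x := -8 | u := 1 | iter i=3: | u := 9 | iter i=4: | u := 17 | iter i=5: | u := 25 | v := 0 | iter i=-1: | v := 8 | iter j=0: | v := 8 | iter j=1: | v := 9 | result -25
-17 and -25 differ, so these are not the same function on this domain.
verdict: not equivalent; witness: x=-6, y=-5


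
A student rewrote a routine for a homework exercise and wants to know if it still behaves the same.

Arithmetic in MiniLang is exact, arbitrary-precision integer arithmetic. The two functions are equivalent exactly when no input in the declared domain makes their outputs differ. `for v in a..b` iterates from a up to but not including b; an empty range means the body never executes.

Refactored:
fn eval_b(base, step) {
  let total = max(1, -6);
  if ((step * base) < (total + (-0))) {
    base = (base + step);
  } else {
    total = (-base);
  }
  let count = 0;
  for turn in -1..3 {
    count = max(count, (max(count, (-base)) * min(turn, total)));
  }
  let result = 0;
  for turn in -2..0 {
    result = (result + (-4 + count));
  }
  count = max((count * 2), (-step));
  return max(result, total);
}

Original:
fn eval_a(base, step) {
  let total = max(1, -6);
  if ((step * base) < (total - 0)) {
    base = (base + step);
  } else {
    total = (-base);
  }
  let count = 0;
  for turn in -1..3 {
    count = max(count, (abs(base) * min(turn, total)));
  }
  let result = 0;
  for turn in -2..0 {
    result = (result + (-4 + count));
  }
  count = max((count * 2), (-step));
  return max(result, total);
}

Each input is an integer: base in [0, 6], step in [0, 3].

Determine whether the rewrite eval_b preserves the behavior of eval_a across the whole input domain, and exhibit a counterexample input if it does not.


There is a counterexample at base=5, step=0: 2 on one side, 1 on the other.
eval_a: total=1, then ((step * base) < (total - 0)) is true, then base=5, then count=0, then (turn=-1), then count=0, then (turn=0), then count=0, then (turn=1), then count=5, then (turn=2), then count=5, then result=0, then (turn=-2), then result=1, then (turn=-1), then result=2, then count=10, then returns 2
eval_b: total=1, then ((step * base) < (total + (-0))) is true, then base=5, then count=0, then (turn=-1), then count=0, then (turn=0), then count=0, then (turn=1), then count=0, then (turn=2), then count=0, then result=0, then (turn=-2), then result=-4, then (turn=-1), then result=-8, then count=0, then returns 1
verdict: not equivalent; witness: base=5, step=0


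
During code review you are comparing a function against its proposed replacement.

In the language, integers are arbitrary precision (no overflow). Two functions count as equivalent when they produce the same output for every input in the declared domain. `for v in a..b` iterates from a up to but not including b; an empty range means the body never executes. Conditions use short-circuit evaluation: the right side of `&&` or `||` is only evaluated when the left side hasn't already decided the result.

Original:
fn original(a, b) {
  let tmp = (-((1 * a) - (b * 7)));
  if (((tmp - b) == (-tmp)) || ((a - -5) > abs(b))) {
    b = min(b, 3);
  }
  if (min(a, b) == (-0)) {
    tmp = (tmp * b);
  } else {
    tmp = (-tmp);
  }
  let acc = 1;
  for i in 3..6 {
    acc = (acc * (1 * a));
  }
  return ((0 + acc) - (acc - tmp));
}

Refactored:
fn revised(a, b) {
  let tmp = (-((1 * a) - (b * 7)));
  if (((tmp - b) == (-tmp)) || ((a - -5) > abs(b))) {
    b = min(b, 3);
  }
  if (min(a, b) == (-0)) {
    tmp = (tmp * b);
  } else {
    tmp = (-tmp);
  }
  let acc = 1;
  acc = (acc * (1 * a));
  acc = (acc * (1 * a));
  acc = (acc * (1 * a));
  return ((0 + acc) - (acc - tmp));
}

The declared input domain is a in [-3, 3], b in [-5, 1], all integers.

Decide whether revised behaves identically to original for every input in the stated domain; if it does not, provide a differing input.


Differences: statement counts differ, plus arithmetic usage differs, plus local variable names differ, plus loop structure differs, plus constant usage differs — yet all 49 inputs agree.
verdict: equivalent


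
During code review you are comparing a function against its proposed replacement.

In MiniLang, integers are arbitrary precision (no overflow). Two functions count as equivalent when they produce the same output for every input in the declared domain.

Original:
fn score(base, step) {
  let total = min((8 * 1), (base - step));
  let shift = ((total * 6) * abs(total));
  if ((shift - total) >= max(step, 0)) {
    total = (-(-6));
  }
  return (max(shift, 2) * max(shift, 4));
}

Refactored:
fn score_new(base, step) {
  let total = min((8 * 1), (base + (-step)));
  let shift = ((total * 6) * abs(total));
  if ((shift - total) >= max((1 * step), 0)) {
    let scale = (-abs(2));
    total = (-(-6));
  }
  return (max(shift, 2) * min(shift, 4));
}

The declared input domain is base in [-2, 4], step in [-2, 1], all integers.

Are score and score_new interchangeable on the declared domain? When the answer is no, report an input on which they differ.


Not equivalent: base=-2, step=-2 separates them (8 vs 0).
score: total becomes 0; next shift becomes 0; next ((shift - total) >= max(step, 0)) evaluates to true; next total becomes 6; next final value 8
score_new: total becomes 0; next shift becomes 0; next ((shift - total) >= max((1 * step), 0)) evaluates to true; next scale becomes -2; next total becomes 6; next final value 0
verdict: not equivalent; witness: base=-2, step=-2


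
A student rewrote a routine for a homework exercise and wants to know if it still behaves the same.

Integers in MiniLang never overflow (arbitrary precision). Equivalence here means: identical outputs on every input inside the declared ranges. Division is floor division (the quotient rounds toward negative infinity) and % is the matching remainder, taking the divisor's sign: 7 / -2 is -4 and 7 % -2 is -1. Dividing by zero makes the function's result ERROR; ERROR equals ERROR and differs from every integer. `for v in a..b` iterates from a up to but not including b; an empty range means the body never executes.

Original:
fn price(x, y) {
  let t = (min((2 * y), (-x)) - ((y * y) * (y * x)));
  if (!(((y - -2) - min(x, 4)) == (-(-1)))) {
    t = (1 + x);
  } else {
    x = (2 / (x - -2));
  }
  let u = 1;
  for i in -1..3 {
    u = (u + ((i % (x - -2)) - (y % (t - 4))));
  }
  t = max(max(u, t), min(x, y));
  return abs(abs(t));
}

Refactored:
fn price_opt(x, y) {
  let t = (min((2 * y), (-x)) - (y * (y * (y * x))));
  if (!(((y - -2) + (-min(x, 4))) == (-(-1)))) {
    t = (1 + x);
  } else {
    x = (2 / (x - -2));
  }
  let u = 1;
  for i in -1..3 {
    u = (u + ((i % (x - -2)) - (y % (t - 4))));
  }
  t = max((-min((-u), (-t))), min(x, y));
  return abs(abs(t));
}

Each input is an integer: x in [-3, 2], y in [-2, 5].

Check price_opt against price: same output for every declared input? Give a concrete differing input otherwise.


The two versions differ — the changes include min/max/abs usage differs; and arithmetic usage differs.
One worked example (x=-1, y=-1) — price: t becomes -3; next (!(((y - -2) - min(x, 4)) == (-(-1)))) evaluates to true; next t becomes 0; next u becomes 1; next at i=-1:; next u becomes 2; next at i=0:; next u becomes 3; next at i=1:; next u becomes 4; next at i=2:; next u becomes 5; next t becomes 5; next final value 5; price_opt: t becomes -3; next (!(((y - -2) + (-min(x, 4))) == (-(-1)))) evaluates to true; next t becomes 0; next u becomes 1; next at i=-1:; next u becomes 2; next at i=0:; next u becomes 3; next at i=1:; next u becomes 4; next at i=2:; next u becomes 5; next t becomes 5; next final value 5; agreement on 5.
Checked all 48 inputs in the declared domain: the outputs agree on every one.
verdict: equivalent


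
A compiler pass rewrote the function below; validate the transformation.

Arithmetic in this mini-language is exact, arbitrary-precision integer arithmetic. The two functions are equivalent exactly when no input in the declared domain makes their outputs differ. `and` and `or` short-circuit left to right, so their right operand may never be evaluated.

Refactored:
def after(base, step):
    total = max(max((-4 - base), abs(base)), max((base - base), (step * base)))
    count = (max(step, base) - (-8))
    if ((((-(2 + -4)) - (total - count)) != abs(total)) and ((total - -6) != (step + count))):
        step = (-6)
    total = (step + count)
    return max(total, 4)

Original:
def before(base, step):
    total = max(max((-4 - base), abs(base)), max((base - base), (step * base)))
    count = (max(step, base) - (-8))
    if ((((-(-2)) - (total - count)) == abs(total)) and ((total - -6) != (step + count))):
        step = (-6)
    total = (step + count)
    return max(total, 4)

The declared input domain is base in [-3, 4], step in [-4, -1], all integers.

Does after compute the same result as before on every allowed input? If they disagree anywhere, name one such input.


Take base=-3, step=-1.
before: total := 3 | count := 7 | ((((-(-2)) - (total - count)) == abs(total)) and ((total - -6) != (step + count))): false | total := 6 | result 6
after: total := 3 | count := 7 | ((((-(2 + -4)) - (total - count)) != abs(total)) and ((total - -6) != (step + count))): true | step := -6 | total := 1 | result 4
6 and 4 differ, so these are not the same function on this domain.
verdict: not equivalent; witness: base=-3, step=-1


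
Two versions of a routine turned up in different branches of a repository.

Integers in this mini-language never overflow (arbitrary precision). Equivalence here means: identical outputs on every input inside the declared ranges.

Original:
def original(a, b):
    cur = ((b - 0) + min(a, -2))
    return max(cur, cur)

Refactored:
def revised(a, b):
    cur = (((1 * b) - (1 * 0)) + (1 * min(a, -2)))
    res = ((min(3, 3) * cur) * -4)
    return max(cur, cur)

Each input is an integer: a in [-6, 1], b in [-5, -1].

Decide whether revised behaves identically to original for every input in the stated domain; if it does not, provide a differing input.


The two versions differ — the changes include constant usage differs; and statement counts differ; and local variable names differ; and min/max/abs usage differs; and arithmetic usage differs.
As a probe, take a=-6, b=-2: original runs cur=-8, then returns -8; revised runs cur=-8, then res=96, then returns -8; both end at -8.
Across all 40 domain points the two functions coincide.
verdict: equivalent


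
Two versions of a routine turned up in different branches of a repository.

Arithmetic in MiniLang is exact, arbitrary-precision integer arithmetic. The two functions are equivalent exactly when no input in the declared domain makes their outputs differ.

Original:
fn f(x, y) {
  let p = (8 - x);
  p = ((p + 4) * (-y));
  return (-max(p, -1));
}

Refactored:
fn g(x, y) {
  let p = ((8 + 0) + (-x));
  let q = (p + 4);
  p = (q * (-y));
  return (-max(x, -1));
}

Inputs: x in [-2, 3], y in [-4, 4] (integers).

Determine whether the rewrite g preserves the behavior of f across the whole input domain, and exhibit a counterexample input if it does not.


At x=-2, y=-4: f gives -56, g gives 1.
verdict: not equivalent; witness: x=-2, y=-4


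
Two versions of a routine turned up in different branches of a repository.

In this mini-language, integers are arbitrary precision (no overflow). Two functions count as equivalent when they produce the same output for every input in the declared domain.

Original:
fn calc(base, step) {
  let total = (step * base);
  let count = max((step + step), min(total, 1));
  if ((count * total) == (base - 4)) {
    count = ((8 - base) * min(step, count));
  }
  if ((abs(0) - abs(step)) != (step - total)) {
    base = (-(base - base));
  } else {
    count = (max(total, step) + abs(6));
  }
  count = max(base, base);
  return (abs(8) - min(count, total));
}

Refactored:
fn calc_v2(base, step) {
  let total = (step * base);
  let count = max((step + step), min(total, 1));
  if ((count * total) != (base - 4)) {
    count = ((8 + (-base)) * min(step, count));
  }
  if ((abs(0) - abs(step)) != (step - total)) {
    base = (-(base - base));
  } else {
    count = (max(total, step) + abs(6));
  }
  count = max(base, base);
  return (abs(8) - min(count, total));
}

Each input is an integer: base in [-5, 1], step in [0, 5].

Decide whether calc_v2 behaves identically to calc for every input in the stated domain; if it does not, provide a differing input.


The one real change (`((count * total) == (base - 4))` became `((count * total) != (base - 4))`) has no effect anywhere in the declared ranges.
Tracing base=1, step=2: calc: total=2, then count=4, then ((count * total) == (base - 4)) is false, then ((abs(0) - abs(step)) != (step - total)) is true, then base=0, then count=0, then returns 8 | calc_v2: total=2, then count=4, then ((count * total) != (base - 4)) is true, then count=14, then ((abs(0) - abs(step)) != (step - total)) is true, then base=0, then count=0, then returns 8 — matching result 8.
Across all 42 domain points the two functions coincide.
verdict: equivalent


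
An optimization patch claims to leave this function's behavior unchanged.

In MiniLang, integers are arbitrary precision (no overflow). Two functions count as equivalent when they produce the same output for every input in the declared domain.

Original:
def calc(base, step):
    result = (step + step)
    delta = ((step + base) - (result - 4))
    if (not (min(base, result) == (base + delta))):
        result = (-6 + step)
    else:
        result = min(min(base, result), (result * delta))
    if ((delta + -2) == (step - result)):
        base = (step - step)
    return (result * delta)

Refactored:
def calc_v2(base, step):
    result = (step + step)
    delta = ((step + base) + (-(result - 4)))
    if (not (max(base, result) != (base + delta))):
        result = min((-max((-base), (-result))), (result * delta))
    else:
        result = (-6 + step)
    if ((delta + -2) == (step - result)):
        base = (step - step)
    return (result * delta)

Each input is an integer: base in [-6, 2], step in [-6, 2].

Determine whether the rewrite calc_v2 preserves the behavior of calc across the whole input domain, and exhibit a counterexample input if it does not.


There is a counterexample at base=-5, step=-2: -8 on one side, -5 on the other.
calc: result := -4 | delta := 1 | (not (min(base, result) == (base + delta))): true | result := -8 | ((delta + -2) == (step - result)): false | result -8
calc_v2: result := -4 | delta := 1 | (not (max(base, result) != (base + delta))): true | result := -5 | ((delta + -2) == (step - result)): false | result -5
verdict: not equivalent; witness: base=-5, step=-2


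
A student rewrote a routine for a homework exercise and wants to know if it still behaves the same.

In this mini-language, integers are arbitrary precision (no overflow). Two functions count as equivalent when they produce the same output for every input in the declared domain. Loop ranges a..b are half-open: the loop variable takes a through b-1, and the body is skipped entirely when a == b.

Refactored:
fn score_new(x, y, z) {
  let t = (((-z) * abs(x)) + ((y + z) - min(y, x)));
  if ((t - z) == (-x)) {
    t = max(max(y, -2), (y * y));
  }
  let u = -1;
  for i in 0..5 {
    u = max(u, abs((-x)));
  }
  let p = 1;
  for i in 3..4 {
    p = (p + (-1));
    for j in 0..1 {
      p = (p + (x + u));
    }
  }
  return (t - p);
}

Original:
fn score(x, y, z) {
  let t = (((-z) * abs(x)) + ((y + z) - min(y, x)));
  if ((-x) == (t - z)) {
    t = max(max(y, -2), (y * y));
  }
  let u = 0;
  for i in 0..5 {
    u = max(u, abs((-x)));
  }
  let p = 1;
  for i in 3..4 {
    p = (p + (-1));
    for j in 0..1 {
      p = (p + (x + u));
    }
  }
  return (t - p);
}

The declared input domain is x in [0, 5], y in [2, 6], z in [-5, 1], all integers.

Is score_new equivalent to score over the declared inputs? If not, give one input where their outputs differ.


The one real change (`0` became `-1`) has no effect anywhere in the declared ranges.
One worked example (x=5, y=3, z=-1) — score: t=4, then ((-x) == (t - z)) is false, then u=0, then (i=0), then u=5, then (i=1), then u=5, then (i=2), then u=5, then (i=3), then u=5, then (i=4), then u=5, then p=1, then (i=3), then p=0, then (j=0), then p=10, then returns -6; score_new: t=4, then ((t - z) == (-x)) is false, then u=-1, then (i=0), then u=5, then (i=1), then u=5, then (i=2), then u=5, then (i=3), then u=5, then (i=4), then u=5, then p=1, then (i=3), then p=0, then (j=0), then p=10, then returns -6; agreement on -6.
Across all 210 domain points the two functions coincide.
verdict: equivalent


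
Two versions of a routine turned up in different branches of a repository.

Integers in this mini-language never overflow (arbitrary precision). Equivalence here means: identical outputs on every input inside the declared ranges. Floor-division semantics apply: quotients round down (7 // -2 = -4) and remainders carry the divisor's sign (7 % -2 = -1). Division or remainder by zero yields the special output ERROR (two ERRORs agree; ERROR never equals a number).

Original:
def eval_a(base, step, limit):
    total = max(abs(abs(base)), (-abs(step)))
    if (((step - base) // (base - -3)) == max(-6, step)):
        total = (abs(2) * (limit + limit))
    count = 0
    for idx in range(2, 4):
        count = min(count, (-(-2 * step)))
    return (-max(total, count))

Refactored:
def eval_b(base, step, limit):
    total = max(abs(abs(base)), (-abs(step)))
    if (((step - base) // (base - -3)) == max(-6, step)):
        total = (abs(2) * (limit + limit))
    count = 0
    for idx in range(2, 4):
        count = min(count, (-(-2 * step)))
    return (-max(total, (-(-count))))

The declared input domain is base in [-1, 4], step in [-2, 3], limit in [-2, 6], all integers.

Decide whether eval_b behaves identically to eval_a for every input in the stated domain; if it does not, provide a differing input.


Comparing the listings, the differences include: same computation, different form.
One worked example (base=3, step=1, limit=6) — eval_a: total = 3; (((step - base) // (base - -3)) == max(-6, step)) -> false; count = 0; [idx=2]; count = 0; [idx=3]; count = 0; return -3; eval_b: total = 3; (((step - base) // (base - -3)) == max(-6, step)) -> false; count = 0; [idx=2]; count = 0; [idx=3]; count = 0; return -3; agreement on -3.
Checked all 324 inputs in the declared domain: the outputs agree on every one.
verdict: equivalent


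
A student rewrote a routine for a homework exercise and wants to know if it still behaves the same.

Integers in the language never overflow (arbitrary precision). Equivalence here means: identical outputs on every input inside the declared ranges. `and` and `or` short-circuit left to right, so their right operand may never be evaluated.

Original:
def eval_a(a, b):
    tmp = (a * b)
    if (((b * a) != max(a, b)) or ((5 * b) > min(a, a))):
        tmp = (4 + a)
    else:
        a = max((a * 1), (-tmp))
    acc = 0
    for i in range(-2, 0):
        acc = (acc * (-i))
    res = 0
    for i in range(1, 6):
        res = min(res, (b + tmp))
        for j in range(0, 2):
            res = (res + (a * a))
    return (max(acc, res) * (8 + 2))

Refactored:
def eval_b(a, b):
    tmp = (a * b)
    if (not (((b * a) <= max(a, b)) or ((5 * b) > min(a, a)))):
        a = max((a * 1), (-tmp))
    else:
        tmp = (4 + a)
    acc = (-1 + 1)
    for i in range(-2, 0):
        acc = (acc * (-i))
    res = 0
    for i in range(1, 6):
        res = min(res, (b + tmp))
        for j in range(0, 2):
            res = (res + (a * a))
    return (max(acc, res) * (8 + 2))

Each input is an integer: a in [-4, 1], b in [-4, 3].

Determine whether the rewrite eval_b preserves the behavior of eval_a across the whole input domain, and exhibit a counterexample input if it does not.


Try a=-4, b=-4.
eval_a: tmp := 16 | (((b * a) != max(a, b)) or ((5 * b) > min(a, a))): true | tmp := 0 | acc := 0 | iter i=-2: | acc := 0 | iter i=-1: | acc := 0 | res := 0 | iter i=1: | res := -4 | iter j=0: | res := 12 | iter j=1: | res := 28 | iter i=2: | res := -4 | iter j=0: | res := 12 | iter j=1: | res := 28 | iter i=3: | res := -4 | iter j=0: | res := 12 | iter j=1: | res := 28 | iter i=4: | res := -4 | iter j=0: | res := 12 | iter j=1: | res := 28 | iter i=5: | res := -4 | iter j=0: | res := 12 | iter j=1: | res := 28 | result 280
eval_b: tmp := 16 | (not (((b * a) <= max(a, b)) or ((5 * b) > min(a, a)))): true | a := -4 | acc := 0 | iter i=-2: | acc := 0 | iter i=-1: | acc := 0 | res := 0 | iter i=1: | res := 0 | iter j=0: | res := 16 | iter j=1: | res := 32 | iter i=2: | res := 12 | iter j=0: | res := 28 | iter j=1: | res := 44 | iter i=3: | res := 12 | iter j=0: | res := 28 | iter j=1: | res := 44 | iter i=4: | res := 12 | iter j=0: | res := 28 | iter j=1: | res := 44 | iter i=5: | res := 12 | iter j=0: | res := 28 | iter j=1: | res := 44 | result 440
280 and 440 differ, so these are not the same function on this domain.
verdict: not equivalent; witness: a=-4, b=-4


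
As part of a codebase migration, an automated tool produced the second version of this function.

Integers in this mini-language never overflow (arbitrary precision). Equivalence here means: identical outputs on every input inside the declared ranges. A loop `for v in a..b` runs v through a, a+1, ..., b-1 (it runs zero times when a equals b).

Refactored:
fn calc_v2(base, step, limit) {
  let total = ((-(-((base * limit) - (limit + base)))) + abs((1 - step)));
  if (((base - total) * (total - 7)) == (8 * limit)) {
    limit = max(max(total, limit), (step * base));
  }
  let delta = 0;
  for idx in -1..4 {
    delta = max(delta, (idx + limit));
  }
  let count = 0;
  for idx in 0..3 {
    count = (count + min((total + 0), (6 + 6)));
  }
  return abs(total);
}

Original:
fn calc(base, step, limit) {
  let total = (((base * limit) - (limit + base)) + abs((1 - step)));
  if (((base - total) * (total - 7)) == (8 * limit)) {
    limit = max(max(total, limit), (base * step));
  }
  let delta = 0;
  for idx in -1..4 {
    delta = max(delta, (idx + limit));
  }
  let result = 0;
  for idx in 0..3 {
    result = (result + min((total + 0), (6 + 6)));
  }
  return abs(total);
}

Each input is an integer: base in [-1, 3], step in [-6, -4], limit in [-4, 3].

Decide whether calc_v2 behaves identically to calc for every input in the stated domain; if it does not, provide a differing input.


Equivalent — the differences include local variable names differ, yet no declared input distinguishes the two.
One worked example (base=-1, step=-6, limit=0) — calc: total becomes 8; next (((base - total) * (total - 7)) == (8 * limit)) evaluates to false; next delta becomes 0; next at idx=-1:; next delta becomes 0; next at idx=0:; next delta becomes 0; next at idx=1:; next delta becomes 1; next at idx=2:; next delta becomes 2; next at idx=3:; next delta becomes 3; next result becomes 0; next at idx=0:; next result becomes 8; next at idx=1:; next result becomes 16; next at idx=2:; next result becomes 24; next final value 8; calc_v2: total becomes 8; next (((base - total) * (total - 7)) == (8 * limit)) evaluates to false; next delta becomes 0; next at idx=-1:; next delta becomes 0; next at idx=0:; next delta becomes 0; next at idx=1:; next delta becomes 1; next at idx=2:; next delta becomes 2; next at idx=3:; next delta becomes 3; next count becomes 0; next at idx=0:; next count becomes 8; next at idx=1:; next count becomes 16; next at idx=2:; next count becomes 24; next final value 8; agreement on 8.
An exhaustive pass over the 120 declared inputs shows identical outputs.
verdict: equivalent


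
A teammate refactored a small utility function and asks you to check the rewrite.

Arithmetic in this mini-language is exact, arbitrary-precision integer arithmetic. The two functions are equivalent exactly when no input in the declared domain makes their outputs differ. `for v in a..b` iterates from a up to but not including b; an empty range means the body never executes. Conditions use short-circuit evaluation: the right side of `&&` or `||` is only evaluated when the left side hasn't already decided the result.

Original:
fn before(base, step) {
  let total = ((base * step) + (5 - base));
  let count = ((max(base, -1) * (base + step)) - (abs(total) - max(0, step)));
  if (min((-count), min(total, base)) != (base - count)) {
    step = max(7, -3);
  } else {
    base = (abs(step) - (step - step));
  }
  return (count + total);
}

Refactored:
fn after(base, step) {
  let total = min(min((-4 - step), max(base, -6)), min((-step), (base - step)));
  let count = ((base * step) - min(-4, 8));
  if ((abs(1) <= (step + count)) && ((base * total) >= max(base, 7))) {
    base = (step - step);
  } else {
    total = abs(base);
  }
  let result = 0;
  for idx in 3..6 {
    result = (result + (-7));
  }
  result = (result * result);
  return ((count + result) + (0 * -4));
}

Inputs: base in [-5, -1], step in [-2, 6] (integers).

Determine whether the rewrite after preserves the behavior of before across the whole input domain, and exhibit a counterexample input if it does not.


Run the pair on base=-5, step=-2.
before: total := 20 | count := -13 | (min((-count), min(total, base)) != (base - count)): true | step := 7 | result 7
after: total := -5 | count := 14 | ((abs(1) <= (step + count)) && ((base * total) >= max(base, 7))): true | base := 0 | result := 0 | iter idx=3: | result := -7 | iter idx=4: | result := -14 | iter idx=5: | result := -21 | result := 441 | result 455
7 != 455, so the rewrite changes behavior.
verdict: not equivalent; witness: base=-5, step=-2


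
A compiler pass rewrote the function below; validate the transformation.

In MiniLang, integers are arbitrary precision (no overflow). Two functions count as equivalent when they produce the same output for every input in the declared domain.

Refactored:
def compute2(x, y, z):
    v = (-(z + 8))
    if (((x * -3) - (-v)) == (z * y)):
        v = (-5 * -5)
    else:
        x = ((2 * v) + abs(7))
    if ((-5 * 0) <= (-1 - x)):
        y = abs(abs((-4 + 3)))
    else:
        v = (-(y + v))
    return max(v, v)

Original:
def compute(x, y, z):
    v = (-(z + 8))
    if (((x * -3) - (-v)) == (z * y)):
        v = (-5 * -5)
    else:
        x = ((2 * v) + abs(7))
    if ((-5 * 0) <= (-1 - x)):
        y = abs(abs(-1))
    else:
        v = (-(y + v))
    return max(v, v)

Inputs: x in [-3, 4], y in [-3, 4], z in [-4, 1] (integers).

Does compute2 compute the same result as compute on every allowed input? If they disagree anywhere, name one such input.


Reading the diff, among the changes: arithmetic usage differs; and constant usage differs.
One worked example (x=0, y=0, z=0) — compute: v = -8; (((x * -3) - (-v)) == (z * y)) -> false; x = -9; ((-5 * 0) <= (-1 - x)) -> true; y = 1; return -8; compute2: v = -8; (((x * -3) - (-v)) == (z * y)) -> false; x = -9; ((-5 * 0) <= (-1 - x)) -> true; y = 1; return -8; agreement on -8.
An exhaustive pass over the 384 declared inputs shows identical outputs.
verdict: equivalent
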